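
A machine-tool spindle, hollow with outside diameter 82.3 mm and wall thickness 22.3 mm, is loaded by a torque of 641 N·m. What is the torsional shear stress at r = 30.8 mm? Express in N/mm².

4.59 N/mm²

J = π(d_o⁴ − d_i⁴)/32 = π(0.0823⁴ − 0.0377⁴)/32 = 4.306×10^-6 m⁴.
Shear stress varies linearly with radius: τ = T·r/J = 641.0 × 0.0308 / 4.306×10^-6 = 4.585×10^6 Pa.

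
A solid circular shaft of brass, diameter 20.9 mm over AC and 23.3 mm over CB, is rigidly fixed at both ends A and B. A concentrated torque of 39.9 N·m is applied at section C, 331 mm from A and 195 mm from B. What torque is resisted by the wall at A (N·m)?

Compatibility: T_A·a/J_AC = T_B·b/J_CB with T_A + T_B = T₀.
J_AC = 1.87×10^-8 m⁴, J_CB = 2.89×10^-8 m⁴, so T_A = T₀·(J_AC/a)/((J_AC/a)+(J_CB/b)) = 11.02 N·m, T_B = 28.88 N·m.

11.0 N·m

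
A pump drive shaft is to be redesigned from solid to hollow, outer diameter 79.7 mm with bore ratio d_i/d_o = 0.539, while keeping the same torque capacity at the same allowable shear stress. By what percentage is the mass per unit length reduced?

24.8 %

Equal τ_max and T ⇒ the solid shaft needs d_s³ = d_o³(1−k⁴), so d_s = 79.7·(1−0.539⁴)^(1/3) = 77.39 mm.
Area ratio A_h/A_s = d_o²(1−k²)/d_s² = (1−k²)/(1−k⁴)^(2/3) = 0.7524.
Mass saving = 1 − 0.7524 = 24.8 %.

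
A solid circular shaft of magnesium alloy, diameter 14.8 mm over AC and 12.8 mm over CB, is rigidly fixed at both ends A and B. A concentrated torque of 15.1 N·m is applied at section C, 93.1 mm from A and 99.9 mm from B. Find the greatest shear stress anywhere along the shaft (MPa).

Compatibility: T_A·a/J_AC = T_B·b/J_CB with T_A + T_B = T₀.
J_AC = 4.71×10^-9 m⁴, J_CB = 2.64×10^-9 m⁴, so T_A = T₀·(J_AC/a)/((J_AC/a)+(J_CB/b)) = 9.925 N·m, T_B = 5.175 N·m.
τ in each portion: τ_AC = 1.56×10^7 Pa, τ_CB = 1.26×10^7 Pa; maximum is in AC.
τ_max = T_AC·r/J = 9.925·0.00740/4.71×10^-9 = 1.559×10^7 Pa.

15.6 MPa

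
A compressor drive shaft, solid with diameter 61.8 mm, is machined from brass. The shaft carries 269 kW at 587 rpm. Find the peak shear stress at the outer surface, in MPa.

94.4 MPa

ω = 2π·587/60 = 61.47 rad/s, so T = P/ω = 269×10³ / 61.47 = 4376 N·m.
J = πd⁴/32 = π(0.0618)⁴/32 = 1.432×10^-6 m⁴.
τ_max = T·r/J = 4376 × 0.0309 / 1.432×10^-6 = 9.443×10^7 Pa.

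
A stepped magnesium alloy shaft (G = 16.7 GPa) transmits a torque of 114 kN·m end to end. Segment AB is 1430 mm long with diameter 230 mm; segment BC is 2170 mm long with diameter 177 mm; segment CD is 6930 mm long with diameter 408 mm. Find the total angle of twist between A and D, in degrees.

11.8°

J_AB = π(0.230)⁴/32 = 2.75×10^-4 m⁴; J_BC = π(0.177)⁴/32 = 9.64×10^-5 m⁴; J_CD = π(0.408)⁴/32 = 2.72×10^-3 m⁴.
θ = (T/G)·Σ L_i/J_i = (114000/16.7×10⁹)·(1.43/2.75×10^-4 + 2.17/9.64×10^-5 + 6.93/2.72×10^-3) = 0.2066 rad.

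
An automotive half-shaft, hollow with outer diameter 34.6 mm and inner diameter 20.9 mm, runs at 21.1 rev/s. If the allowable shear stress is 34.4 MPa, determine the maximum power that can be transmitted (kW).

J = π(d_o⁴ − d_i⁴)/32 = π(0.0346⁴ − 0.0209⁴)/32 = 1.220×10^-7 m⁴.
T_max = τ_allow·J/r = 3.44×10^7 × 1.220×10^-7 / 0.0173 = 242.5 N·m.
ω = 2π·21.1 = 132.6 rad/s, so P_max = T_max·ω = 3.215×10^4 W.

32.2 kW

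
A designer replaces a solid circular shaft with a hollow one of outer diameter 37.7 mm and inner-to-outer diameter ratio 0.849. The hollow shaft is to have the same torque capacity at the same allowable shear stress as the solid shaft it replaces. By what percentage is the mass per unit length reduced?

54.5 %

Equal τ_max and T ⇒ the solid shaft needs d_s³ = d_o³(1−k⁴), so d_s = 37.7·(1−0.849⁴)^(1/3) = 29.53 mm.
Area ratio A_h/A_s = d_o²(1−k²)/d_s² = (1−k²)/(1−k⁴)^(2/3) = 0.4551.
Mass saving = 1 − 0.4551 = 54.5 %.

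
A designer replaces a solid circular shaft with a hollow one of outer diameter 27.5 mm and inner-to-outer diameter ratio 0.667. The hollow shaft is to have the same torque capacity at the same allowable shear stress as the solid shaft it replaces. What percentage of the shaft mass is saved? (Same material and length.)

35.7 %

Equal τ_max and T ⇒ the solid shaft needs d_s³ = d_o³(1−k⁴), so d_s = 27.5·(1−0.667⁴)^(1/3) = 25.55 mm.
Area ratio A_h/A_s = d_o²(1−k²)/d_s² = (1−k²)/(1−k⁴)^(2/3) = 0.6430.
Mass saving = 1 − 0.6430 = 35.7 %.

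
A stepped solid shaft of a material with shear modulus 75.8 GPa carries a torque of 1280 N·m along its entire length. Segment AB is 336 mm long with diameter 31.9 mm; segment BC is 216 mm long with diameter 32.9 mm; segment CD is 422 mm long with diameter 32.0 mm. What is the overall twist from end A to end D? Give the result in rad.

0.157 rad

J_AB = π(0.0319)⁴/32 = 1.02×10^-7 m⁴; J_BC = π(0.0329)⁴/32 = 1.15×10^-7 m⁴; J_CD = π(0.0320)⁴/32 = 1.03×10^-7 m⁴.
θ = (T/G)·Σ L_i/J_i = (1280/75.8×10⁹)·(0.336/1.02×10^-7 + 0.216/1.15×10^-7 + 0.422/1.03×10^-7) = 0.1567 rad.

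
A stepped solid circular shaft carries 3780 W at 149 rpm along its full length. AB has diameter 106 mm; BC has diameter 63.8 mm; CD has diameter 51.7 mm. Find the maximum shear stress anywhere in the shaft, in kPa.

ω = 2π·149/60 = 15.60 rad/s, so T = P/ω = 3780 / 15.60 = 242.3 N·m.
Under the same torque, τ_max = 16T/(πd³) is largest where d is smallest — segment CD (d = 51.7 mm).
τ_max = 16·242.3/(π·(0.0517)³) = 8.928×10^6 Pa.

8930 kPa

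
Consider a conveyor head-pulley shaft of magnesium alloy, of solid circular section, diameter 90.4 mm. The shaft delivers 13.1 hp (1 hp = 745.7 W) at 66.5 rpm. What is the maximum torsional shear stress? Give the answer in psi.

ω = 2π·66.5/60 = 6.964 rad/s, so T = P/ω = 13.1×745.7 / 6.964 = 1403 N·m.
J = πd⁴/32 = π(0.0904)⁴/32 = 6.557×10^-6 m⁴.
τ_max = T·r/J = 1403 × 0.0452 / 6.557×10^-6 = 9.671×10^6 Pa.

1400 psi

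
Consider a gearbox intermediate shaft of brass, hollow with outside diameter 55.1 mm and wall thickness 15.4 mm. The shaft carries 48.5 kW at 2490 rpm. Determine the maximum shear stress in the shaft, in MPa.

ω = 2π·2490/60 = 260.8 rad/s, so T = P/ω = 48.5×10³ / 260.8 = 186.0 N·m.
J = π(d_o⁴ − d_i⁴)/32 = π(0.0551⁴ − 0.0243⁴)/32 = 8.707×10^-7 m⁴.
τ_max = T·r/J = 186.0 × 0.0276 / 8.707×10^-7 = 5.885×10^6 Pa.

5.89 MPa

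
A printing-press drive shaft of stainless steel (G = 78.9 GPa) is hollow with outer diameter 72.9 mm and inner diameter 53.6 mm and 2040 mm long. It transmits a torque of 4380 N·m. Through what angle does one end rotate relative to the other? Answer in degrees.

J = π(d_o⁴ − d_i⁴)/32 = π(0.0729⁴ − 0.0536⁴)/32 = 1.962×10^-6 m⁴.
θ = T·L/(G·J) = 4380 × 2.04 / (78.9×10⁹ × 1.962×10^-6) = 0.05771 rad.

3.31°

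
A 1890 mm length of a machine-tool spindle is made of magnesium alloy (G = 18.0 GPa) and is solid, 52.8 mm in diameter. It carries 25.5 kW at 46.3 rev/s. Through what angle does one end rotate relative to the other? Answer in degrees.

0.691°

ω = 2π·46.3 = 290.9 rad/s, so T = P/ω = 25.5×10³ / 290.9 = 87.66 N·m.
J = πd⁴/32 = π(0.0528)⁴/32 = 7.630×10^-7 m⁴.
θ = T·L/(G·J) = 87.66 × 1.89 / (18.0×10⁹ × 7.630×10^-7) = 0.01206 rad.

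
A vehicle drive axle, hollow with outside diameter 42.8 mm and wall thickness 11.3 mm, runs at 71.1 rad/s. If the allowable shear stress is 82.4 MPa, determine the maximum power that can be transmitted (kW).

J = π(d_o⁴ − d_i⁴)/32 = π(0.0428⁴ − 0.0202⁴)/32 = 3.131×10^-7 m⁴.
T_max = τ_allow·J/r = 8.24×10^7 × 3.131×10^-7 / 0.0214 = 1206 N·m.
ω = 71.1 rad/s, so P_max = T_max·ω = 8.571×10^4 W.

85.7 kW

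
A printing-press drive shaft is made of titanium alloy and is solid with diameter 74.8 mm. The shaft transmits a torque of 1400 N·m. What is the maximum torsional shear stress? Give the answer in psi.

J = πd⁴/32 = π(0.0748)⁴/32 = 3.073×10^-6 m⁴.
τ_max = T·r/J = 1400 × 0.0374 / 3.073×10^-6 = 1.704×10^7 Pa.

2470 psi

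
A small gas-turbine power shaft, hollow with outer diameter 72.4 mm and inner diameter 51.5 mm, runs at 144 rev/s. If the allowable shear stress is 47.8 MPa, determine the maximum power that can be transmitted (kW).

J = π(d_o⁴ − d_i⁴)/32 = π(0.0724⁴ − 0.0515⁴)/32 = 2.007×10^-6 m⁴.
T_max = τ_allow·J/r = 4.78×10^7 × 2.007×10^-6 / 0.0362 = 2650 N·m.
ω = 2π·144 = 904.8 rad/s, so P_max = T_max·ω = 2.398×10^6 W.

2400 kW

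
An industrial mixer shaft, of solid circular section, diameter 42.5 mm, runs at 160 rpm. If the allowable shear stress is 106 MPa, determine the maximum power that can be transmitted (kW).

J = πd⁴/32 = π(0.0425)⁴/32 = 3.203×10^-7 m⁴.
T_max = τ_allow·J/r = 1.06×10^8 × 3.203×10^-7 / 0.0213 = 1598 N·m.
ω = 2π·160/60 = 16.76 rad/s, so P_max = T_max·ω = 2.677×10^4 W.

26.8 kW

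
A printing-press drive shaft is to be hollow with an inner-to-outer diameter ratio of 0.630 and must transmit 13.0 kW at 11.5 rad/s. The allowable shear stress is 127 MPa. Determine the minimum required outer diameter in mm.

ω = 11.5 rad/s, so T = P/ω = 13.0×10³ / 11.50 = 1130 N·m.
For a hollow shaft with d_i/d_o = 0.630: τ_max = 16T/(π d_o³ (1−k⁴)), so d_o = [16T/(π τ_allow (1−k⁴))]^(1/3) = [16·1130/(π·1.27×10^8·0.8425)]^(1/3) = 0.03775 m.

37.8 mm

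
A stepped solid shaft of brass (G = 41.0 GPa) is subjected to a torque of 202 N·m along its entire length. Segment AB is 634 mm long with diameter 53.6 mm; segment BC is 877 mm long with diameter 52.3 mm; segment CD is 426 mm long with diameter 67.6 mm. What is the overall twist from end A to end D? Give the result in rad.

J_AB = π(0.0536)⁴/32 = 8.10×10^-7 m⁴; J_BC = π(0.0523)⁴/32 = 7.35×10^-7 m⁴; J_CD = π(0.0676)⁴/32 = 2.05×10^-6 m⁴.
θ = (T/G)·Σ L_i/J_i = (202.0/41.0×10⁹)·(0.634/8.10×10^-7 + 0.877/7.35×10^-7 + 0.426/2.05×10^-6) = 0.01076 rad.

0.0108 rad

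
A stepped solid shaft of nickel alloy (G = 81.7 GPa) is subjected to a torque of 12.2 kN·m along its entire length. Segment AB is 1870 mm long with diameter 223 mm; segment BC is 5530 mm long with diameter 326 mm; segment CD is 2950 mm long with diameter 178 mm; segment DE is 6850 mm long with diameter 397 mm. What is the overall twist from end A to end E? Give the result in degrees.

J_AB = π(0.223)⁴/32 = 2.43×10^-4 m⁴; J_BC = π(0.326)⁴/32 = 1.11×10^-3 m⁴; J_CD = π(0.178)⁴/32 = 9.86×10^-5 m⁴; J_DE = π(0.397)⁴/32 = 2.44×10^-3 m⁴.
θ = (T/G)·Σ L_i/J_i = (12200/81.7×10⁹)·(1.87/2.43×10^-4 + 5.53/1.11×10^-3 + 2.95/9.86×10^-5 + 6.85/2.44×10^-3) = 6.784×10^-3 rad.

0.389°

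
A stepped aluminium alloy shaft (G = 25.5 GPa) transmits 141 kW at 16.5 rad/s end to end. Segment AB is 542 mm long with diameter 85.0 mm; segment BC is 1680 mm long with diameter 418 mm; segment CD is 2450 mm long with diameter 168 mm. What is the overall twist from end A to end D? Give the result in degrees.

2.64°

ω = 16.5 rad/s, so T = P/ω = 141×10³ / 16.50 = 8545 N·m.
J_AB = π(0.0850)⁴/32 = 5.12×10^-6 m⁴; J_BC = π(0.418)⁴/32 = 3.00×10^-3 m⁴; J_CD = π(0.168)⁴/32 = 7.82×10^-5 m⁴.
θ = (T/G)·Σ L_i/J_i = (8545/25.5×10⁹)·(0.542/5.12×10^-6 + 1.68/3.00×10^-3 + 2.45/7.82×10^-5) = 0.04613 rad.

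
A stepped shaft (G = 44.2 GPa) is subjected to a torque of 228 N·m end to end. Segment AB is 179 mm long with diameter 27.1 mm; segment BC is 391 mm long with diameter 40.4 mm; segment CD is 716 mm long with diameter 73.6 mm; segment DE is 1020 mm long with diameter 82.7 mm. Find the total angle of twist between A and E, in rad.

J_AB = π(0.0271)⁴/32 = 5.30×10^-8 m⁴; J_BC = π(0.0404)⁴/32 = 2.62×10^-7 m⁴; J_CD = π(0.0736)⁴/32 = 2.88×10^-6 m⁴; J_DE = π(0.0827)⁴/32 = 4.59×10^-6 m⁴.
θ = (T/G)·Σ L_i/J_i = (228.0/44.2×10⁹)·(0.179/5.30×10^-8 + 0.391/2.62×10^-7 + 0.716/2.88×10^-6 + 1.02/4.59×10^-6) = 0.02758 rad.

0.0276 rad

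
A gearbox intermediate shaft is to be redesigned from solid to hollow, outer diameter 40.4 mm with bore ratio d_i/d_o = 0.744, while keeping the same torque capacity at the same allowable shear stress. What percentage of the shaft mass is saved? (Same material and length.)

43.0 %

Equal τ_max and T ⇒ the solid shaft needs d_s³ = d_o³(1−k⁴), so d_s = 40.4·(1−0.744⁴)^(1/3) = 35.76 mm.
Area ratio A_h/A_s = d_o²(1−k²)/d_s² = (1−k²)/(1−k⁴)^(2/3) = 0.5698.
Mass saving = 1 − 0.5698 = 43.0 %.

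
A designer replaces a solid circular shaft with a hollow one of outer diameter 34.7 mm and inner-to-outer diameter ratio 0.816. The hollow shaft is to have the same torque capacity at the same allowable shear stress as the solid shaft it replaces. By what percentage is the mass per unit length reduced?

50.6 %

Equal τ_max and T ⇒ the solid shaft needs d_s³ = d_o³(1−k⁴), so d_s = 34.7·(1−0.816⁴)^(1/3) = 28.54 mm.
Area ratio A_h/A_s = d_o²(1−k²)/d_s² = (1−k²)/(1−k⁴)^(2/3) = 0.4938.
Mass saving = 1 − 0.4938 = 50.6 %.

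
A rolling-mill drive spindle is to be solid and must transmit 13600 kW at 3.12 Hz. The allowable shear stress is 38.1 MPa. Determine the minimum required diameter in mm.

ω = 2π·3.12 = 19.60 rad/s, so T = P/ω = 13600×10³ / 19.60 = 693800 N·m.
For a solid shaft τ_max = 16T/(πd³), so d = (16T/(π τ_allow))^(1/3) = (16·693800/(π·3.81×10^7))^(1/3) = 0.4526 m.

453 mm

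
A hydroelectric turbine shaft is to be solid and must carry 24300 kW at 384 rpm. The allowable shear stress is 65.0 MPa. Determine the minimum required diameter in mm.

362 mm

ω = 2π·384/60 = 40.21 rad/s, so T = P/ω = 24300×10³ / 40.21 = 604300 N·m.
For a solid shaft τ_max = 16T/(πd³), so d = (16T/(π τ_allow))^(1/3) = (16·604300/(π·6.50×10^7))^(1/3) = 0.3618 m.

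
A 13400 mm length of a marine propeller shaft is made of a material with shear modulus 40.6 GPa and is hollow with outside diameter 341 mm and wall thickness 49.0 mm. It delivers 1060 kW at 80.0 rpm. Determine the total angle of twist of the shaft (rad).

0.0424 rad

ω = 2π·80.0/60 = 8.378 rad/s, so T = P/ω = 1060×10³ / 8.378 = 126500 N·m.
J = π(d_o⁴ − d_i⁴)/32 = π(0.341⁴ − 0.243⁴)/32 = 9.851×10^-4 m⁴.
θ = T·L/(G·J) = 126500 × 13.4 / (40.6×10⁹ × 9.851×10^-4) = 0.04239 rad.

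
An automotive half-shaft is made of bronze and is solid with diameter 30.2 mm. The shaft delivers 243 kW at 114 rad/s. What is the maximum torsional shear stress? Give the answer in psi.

57200 psi

ω = 114 rad/s, so T = P/ω = 243×10³ / 114.0 = 2132 N·m.
J = πd⁴/32 = π(0.0302)⁴/32 = 8.166×10^-8 m⁴.
τ_max = T·r/J = 2132 × 0.0151 / 8.166×10^-8 = 3.941×10^8 Pa.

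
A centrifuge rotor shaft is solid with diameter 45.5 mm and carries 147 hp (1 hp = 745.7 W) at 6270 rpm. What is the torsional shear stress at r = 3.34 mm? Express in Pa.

1.33e6 Pa

ω = 2π·6270/60 = 656.6 rad/s, so T = P/ω = 147×745.7 / 656.6 = 166.9 N·m.
J = πd⁴/32 = π(0.0455)⁴/32 = 4.208×10^-7 m⁴.
Shear stress varies linearly with radius: τ = T·r/J = 166.9 × 0.00334 / 4.208×10^-7 = 1.325×10^6 Pa.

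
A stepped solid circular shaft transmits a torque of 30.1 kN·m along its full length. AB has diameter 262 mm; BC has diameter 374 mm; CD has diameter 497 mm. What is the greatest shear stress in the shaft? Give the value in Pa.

8.52e6 Pa

Under the same torque, τ_max = 16T/(πd³) is largest where d is smallest — segment AB (d = 262 mm).
τ_max = 16·30100/(π·(0.262)³) = 8.524×10^6 Pa.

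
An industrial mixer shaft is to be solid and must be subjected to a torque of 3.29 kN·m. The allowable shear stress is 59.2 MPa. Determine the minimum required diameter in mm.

For a solid shaft τ_max = 16T/(πd³), so d = (16T/(π τ_allow))^(1/3) = (16·3290/(π·5.92×10^7))^(1/3) = 0.06566 m.

65.7 mm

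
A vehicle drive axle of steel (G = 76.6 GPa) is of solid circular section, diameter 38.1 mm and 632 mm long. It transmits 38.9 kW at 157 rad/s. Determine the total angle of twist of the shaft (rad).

0.00988 rad

ω = 157 rad/s, so T = P/ω = 38.9×10³ / 157.0 = 247.8 N·m.
J = πd⁴/32 = π(0.0381)⁴/32 = 2.069×10^-7 m⁴.
θ = T·L/(G·J) = 247.8 × 0.632 / (76.6×10⁹ × 2.069×10^-7) = 9.882×10^-3 rad.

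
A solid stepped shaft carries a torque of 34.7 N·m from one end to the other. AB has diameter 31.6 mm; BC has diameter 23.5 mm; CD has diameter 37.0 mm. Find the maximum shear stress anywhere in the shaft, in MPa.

13.6 MPa

Under the same torque, τ_max = 16T/(πd³) is largest where d is smallest — segment BC (d = 23.5 mm).
τ_max = 16·34.70/(π·(0.0235)³) = 1.362×10^7 Pa.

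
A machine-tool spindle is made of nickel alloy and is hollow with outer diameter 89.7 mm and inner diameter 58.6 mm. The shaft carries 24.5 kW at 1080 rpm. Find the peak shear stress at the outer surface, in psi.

271 psi

ω = 2π·1080/60 = 113.1 rad/s, so T = P/ω = 24.5×10³ / 113.1 = 216.6 N·m.
J = π(d_o⁴ − d_i⁴)/32 = π(0.0897⁴ − 0.0586⁴)/32 = 5.198×10^-6 m⁴.
τ_max = T·r/J = 216.6 × 0.0449 / 5.198×10^-6 = 1.869×10^6 Pa.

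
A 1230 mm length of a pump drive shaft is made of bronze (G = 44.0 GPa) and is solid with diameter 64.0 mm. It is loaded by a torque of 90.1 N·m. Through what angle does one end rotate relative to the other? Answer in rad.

J = πd⁴/32 = π(0.0640)⁴/32 = 1.647×10^-6 m⁴.
θ = T·L/(G·J) = 90.10 × 1.23 / (44.0×10⁹ × 1.647×10^-6) = 1.529×10^-3 rad.

0.00153 rad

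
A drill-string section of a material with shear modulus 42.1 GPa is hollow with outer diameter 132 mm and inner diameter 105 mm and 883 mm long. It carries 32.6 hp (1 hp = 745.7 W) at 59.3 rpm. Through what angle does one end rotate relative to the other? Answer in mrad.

4.59 mrad

ω = 2π·59.3/60 = 6.210 rad/s, so T = P/ω = 32.6×745.7 / 6.210 = 3915 N·m.
J = π(d_o⁴ − d_i⁴)/32 = π(0.132⁴ − 0.105⁴)/32 = 1.787×10^-5 m⁴.
θ = T·L/(G·J) = 3915 × 0.883 / (42.1×10⁹ × 1.787×10^-5) = 4.594×10^-3 rad.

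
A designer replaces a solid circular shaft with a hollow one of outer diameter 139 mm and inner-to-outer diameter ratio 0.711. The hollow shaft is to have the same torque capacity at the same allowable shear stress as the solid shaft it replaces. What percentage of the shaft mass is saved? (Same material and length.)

39.8 %

Equal τ_max and T ⇒ the solid shaft needs d_s³ = d_o³(1−k⁴), so d_s = 139·(1−0.711⁴)^(1/3) = 126.0 mm.
Area ratio A_h/A_s = d_o²(1−k²)/d_s² = (1−k²)/(1−k⁴)^(2/3) = 0.6020.
Mass saving = 1 − 0.6020 = 39.8 %.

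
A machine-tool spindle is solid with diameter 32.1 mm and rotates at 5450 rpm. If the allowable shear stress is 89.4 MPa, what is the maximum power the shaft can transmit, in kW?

J = πd⁴/32 = π(0.0321)⁴/32 = 1.042×10^-7 m⁴.
T_max = τ_allow·J/r = 8.94×10^7 × 1.042×10^-7 / 0.0161 = 580.6 N·m.
ω = 2π·5450/60 = 570.7 rad/s, so P_max = T_max·ω = 3.314×10^5 W.

331 kW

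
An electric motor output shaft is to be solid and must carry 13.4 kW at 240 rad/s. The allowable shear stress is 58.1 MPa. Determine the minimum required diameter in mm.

ω = 240 rad/s, so T = P/ω = 13.4×10³ / 240.0 = 55.83 N·m.
For a solid shaft τ_max = 16T/(πd³), so d = (16T/(π τ_allow))^(1/3) = (16·55.83/(π·5.81×10^7))^(1/3) = 0.01698 m.

17.0 mm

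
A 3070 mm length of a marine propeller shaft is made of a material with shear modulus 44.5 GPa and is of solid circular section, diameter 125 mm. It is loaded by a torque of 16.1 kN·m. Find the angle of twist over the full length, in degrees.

J = πd⁴/32 = π(0.125)⁴/32 = 2.397×10^-5 m⁴.
θ = T·L/(G·J) = 16100 × 3.07 / (44.5×10⁹ × 2.397×10^-5) = 0.04634 rad.

2.66°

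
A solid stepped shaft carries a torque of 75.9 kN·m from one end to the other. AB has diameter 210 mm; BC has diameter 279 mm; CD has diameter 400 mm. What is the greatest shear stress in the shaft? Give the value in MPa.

41.7 MPa

Under the same torque, τ_max = 16T/(πd³) is largest where d is smallest — segment AB (d = 210 mm).
τ_max = 16·75900/(π·(0.210)³) = 4.174×10^7 Pa.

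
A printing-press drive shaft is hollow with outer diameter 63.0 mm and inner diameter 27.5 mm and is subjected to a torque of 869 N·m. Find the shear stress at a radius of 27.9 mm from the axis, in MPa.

J = π(d_o⁴ − d_i⁴)/32 = π(0.0630⁴ − 0.0275⁴)/32 = 1.490×10^-6 m⁴.
Shear stress varies linearly with radius: τ = T·r/J = 869.0 × 0.0279 / 1.490×10^-6 = 1.627×10^7 Pa.

16.3 MPa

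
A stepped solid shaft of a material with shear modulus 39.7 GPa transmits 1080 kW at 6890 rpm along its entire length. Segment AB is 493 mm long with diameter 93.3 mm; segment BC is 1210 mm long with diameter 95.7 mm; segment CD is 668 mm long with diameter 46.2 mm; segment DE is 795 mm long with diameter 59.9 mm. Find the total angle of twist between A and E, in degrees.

ω = 2π·6890/60 = 721.5 rad/s, so T = P/ω = 1080×10³ / 721.5 = 1497 N·m.
J_AB = π(0.0933)⁴/32 = 7.44×10^-6 m⁴; J_BC = π(0.0957)⁴/32 = 8.23×10^-6 m⁴; J_CD = π(0.0462)⁴/32 = 4.47×10^-7 m⁴; J_DE = π(0.0599)⁴/32 = 1.26×10^-6 m⁴.
θ = (T/G)·Σ L_i/J_i = (1497/39.7×10⁹)·(0.493/7.44×10^-6 + 1.21/8.23×10^-6 + 0.668/4.47×10^-7 + 0.795/1.26×10^-6) = 0.08807 rad.

5.05°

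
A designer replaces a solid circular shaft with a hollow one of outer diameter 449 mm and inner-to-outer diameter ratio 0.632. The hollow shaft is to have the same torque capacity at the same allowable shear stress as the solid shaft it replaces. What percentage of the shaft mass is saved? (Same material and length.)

Equal τ_max and T ⇒ the solid shaft needs d_s³ = d_o³(1−k⁴), so d_s = 449·(1−0.632⁴)^(1/3) = 423.7 mm.
Area ratio A_h/A_s = d_o²(1−k²)/d_s² = (1−k²)/(1−k⁴)^(2/3) = 0.6744.
Mass saving = 1 − 0.6744 = 32.6 %.

32.6 %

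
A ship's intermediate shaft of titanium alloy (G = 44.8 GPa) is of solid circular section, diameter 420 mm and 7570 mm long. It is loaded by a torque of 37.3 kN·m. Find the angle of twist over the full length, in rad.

J = πd⁴/32 = π(0.420)⁴/32 = 3.055×10^-3 m⁴.
θ = T·L/(G·J) = 37300 × 7.57 / (44.8×10⁹ × 3.055×10^-3) = 2.063×10^-3 rad.

0.00206 rad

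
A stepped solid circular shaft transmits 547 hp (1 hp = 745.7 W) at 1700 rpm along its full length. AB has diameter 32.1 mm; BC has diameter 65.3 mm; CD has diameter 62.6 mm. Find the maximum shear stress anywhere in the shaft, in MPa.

ω = 2π·1700/60 = 178.0 rad/s, so T = P/ω = 547×745.7 / 178.0 = 2291 N·m.
Under the same torque, τ_max = 16T/(πd³) is largest where d is smallest — segment AB (d = 32.1 mm).
τ_max = 16·2291/(π·(0.0321)³) = 3.528×10^8 Pa.

353 MPa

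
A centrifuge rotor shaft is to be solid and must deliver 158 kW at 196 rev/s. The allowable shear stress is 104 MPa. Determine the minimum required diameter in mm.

18.5 mm

ω = 2π·196 = 1232 rad/s, so T = P/ω = 158×10³ / 1232 = 128.3 N·m.
For a solid shaft τ_max = 16T/(πd³), so d = (16T/(π τ_allow))^(1/3) = (16·128.3/(π·1.04×10^8))^(1/3) = 0.01845 m.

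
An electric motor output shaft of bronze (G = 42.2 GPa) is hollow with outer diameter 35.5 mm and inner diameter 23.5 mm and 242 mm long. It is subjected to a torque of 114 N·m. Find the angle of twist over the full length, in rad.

0.00519 rad

J = π(d_o⁴ − d_i⁴)/32 = π(0.0355⁴ − 0.0235⁴)/32 = 1.260×10^-7 m⁴.
θ = T·L/(G·J) = 114.0 × 0.242 / (42.2×10⁹ × 1.260×10^-7) = 5.189×10^-3 rad.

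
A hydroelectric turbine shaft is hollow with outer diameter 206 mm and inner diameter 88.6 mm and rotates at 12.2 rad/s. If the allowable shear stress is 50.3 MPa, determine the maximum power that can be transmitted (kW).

1020 kW

J = π(d_o⁴ − d_i⁴)/32 = π(0.206⁴ − 0.0886⁴)/32 = 1.707×10^-4 m⁴.
T_max = τ_allow·J/r = 5.03×10^7 × 1.707×10^-4 / 0.103 = 83380 N·m.
ω = 12.2 rad/s, so P_max = T_max·ω = 1.017×10^6 W.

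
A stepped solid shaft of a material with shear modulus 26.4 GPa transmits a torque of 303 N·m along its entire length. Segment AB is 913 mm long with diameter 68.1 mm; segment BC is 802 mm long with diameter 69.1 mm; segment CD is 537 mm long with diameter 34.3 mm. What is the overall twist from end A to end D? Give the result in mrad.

54.4 mrad

J_AB = π(0.0681)⁴/32 = 2.11×10^-6 m⁴; J_BC = π(0.0691)⁴/32 = 2.24×10^-6 m⁴; J_CD = π(0.0343)⁴/32 = 1.36×10^-7 m⁴.
θ = (T/G)·Σ L_i/J_i = (303.0/26.4×10⁹)·(0.913/2.11×10^-6 + 0.802/2.24×10^-6 + 0.537/1.36×10^-7) = 0.05443 rad.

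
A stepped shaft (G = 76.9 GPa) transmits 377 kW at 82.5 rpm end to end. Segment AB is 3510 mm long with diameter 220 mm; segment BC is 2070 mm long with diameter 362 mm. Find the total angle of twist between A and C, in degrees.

0.536°

ω = 2π·82.5/60 = 8.639 rad/s, so T = P/ω = 377×10³ / 8.639 = 43640 N·m.
J_AB = π(0.220)⁴/32 = 2.30×10^-4 m⁴; J_BC = π(0.362)⁴/32 = 1.69×10^-3 m⁴.
θ = (T/G)·Σ L_i/J_i = (43640/76.9×10⁹)·(3.51/2.30×10^-4 + 2.07/1.69×10^-3) = 9.357×10^-3 rad.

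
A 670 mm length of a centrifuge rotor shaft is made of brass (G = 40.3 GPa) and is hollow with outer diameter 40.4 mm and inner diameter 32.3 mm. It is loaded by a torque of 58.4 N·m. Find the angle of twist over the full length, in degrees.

0.360°

J = π(d_o⁴ − d_i⁴)/32 = π(0.0404⁴ − 0.0323⁴)/32 = 1.547×10^-7 m⁴.
θ = T·L/(G·J) = 58.40 × 0.670 / (40.3×10⁹ × 1.547×10^-7) = 6.277×10^-3 rad.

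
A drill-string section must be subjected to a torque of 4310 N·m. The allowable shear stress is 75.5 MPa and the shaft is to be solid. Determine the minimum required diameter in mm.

66.2 mm

For a solid shaft τ_max = 16T/(πd³), so d = (16T/(π τ_allow))^(1/3) = (16·4310/(π·7.55×10^7))^(1/3) = 0.06625 m.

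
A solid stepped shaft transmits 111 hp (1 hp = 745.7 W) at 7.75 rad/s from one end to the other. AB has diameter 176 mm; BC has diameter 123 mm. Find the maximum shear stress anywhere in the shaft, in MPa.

ω = 7.75 rad/s, so T = P/ω = 111×745.7 / 7.750 = 10680 N·m.
Under the same torque, τ_max = 16T/(πd³) is largest where d is smallest — segment BC (d = 123 mm).
τ_max = 16·10680/(π·(0.123)³) = 2.923×10^7 Pa.

29.2 MPa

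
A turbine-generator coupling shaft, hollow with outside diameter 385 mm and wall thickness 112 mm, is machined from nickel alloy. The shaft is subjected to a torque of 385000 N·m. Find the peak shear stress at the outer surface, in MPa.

J = π(d_o⁴ − d_i⁴)/32 = π(0.385⁴ − 0.161⁴)/32 = 2.091×10^-3 m⁴.
τ_max = T·r/J = 385000 × 0.193 / 2.091×10^-3 = 3.544×10^7 Pa.

35.4 MPa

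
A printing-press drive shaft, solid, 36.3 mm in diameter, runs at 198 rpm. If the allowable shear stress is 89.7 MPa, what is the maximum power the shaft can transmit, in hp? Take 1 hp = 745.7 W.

23.4 hp

J = πd⁴/32 = π(0.0363)⁴/32 = 1.705×10^-7 m⁴.
T_max = τ_allow·J/r = 8.97×10^7 × 1.705×10^-7 / 0.0181 = 842.4 N·m.
ω = 2π·198/60 = 20.73 rad/s, so P_max = T_max·ω = 1.747×10^4 W.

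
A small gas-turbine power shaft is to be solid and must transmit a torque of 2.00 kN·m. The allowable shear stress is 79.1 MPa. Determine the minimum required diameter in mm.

50.5 mm

For a solid shaft τ_max = 16T/(πd³), so d = (16T/(π τ_allow))^(1/3) = (16·2000/(π·7.91×10^7))^(1/3) = 0.05050 m.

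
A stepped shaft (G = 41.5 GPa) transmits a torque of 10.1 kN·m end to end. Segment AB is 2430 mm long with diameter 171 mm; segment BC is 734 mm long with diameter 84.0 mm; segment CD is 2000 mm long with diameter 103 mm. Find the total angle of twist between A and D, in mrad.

J_AB = π(0.171)⁴/32 = 8.39×10^-5 m⁴; J_BC = π(0.0840)⁴/32 = 4.89×10^-6 m⁴; J_CD = π(0.103)⁴/32 = 1.10×10^-5 m⁴.
θ = (T/G)·Σ L_i/J_i = (10100/41.5×10⁹)·(2.43/8.39×10^-5 + 0.734/4.89×10^-6 + 2.00/1.10×10^-5) = 0.08764 rad.

87.6 mrad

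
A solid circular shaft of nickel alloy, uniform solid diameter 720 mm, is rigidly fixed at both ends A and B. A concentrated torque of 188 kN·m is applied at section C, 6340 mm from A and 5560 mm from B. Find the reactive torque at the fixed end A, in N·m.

87800 N·m

With uniform GJ and both ends fixed, compatibility θ_AC = θ_CB gives T_A·a = T_B·b, together with T_A + T_B = T₀.
T_A = T₀·b/(a+b) = 188000·5560/11900 = 87840 N·m; T_B = 100200 N·m.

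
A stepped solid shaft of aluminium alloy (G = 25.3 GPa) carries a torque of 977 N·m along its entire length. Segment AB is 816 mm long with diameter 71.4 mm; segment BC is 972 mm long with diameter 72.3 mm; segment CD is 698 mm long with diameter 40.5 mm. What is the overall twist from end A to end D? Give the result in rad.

0.128 rad

J_AB = π(0.0714)⁴/32 = 2.55×10^-6 m⁴; J_BC = π(0.0723)⁴/32 = 2.68×10^-6 m⁴; J_CD = π(0.0405)⁴/32 = 2.64×10^-7 m⁴.
θ = (T/G)·Σ L_i/J_i = (977.0/25.3×10⁹)·(0.816/2.55×10^-6 + 0.972/2.68×10^-6 + 0.698/2.64×10^-7) = 0.1284 rad.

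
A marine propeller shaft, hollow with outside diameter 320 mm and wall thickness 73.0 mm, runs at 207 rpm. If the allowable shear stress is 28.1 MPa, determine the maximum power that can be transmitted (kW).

J = π(d_o⁴ − d_i⁴)/32 = π(0.320⁴ − 0.174⁴)/32 = 9.394×10^-4 m⁴.
T_max = τ_allow·J/r = 2.81×10^7 × 9.394×10^-4 / 0.160 = 165000 N·m.
ω = 2π·207/60 = 21.68 rad/s, so P_max = T_max·ω = 3.576×10^6 W.

3580 kW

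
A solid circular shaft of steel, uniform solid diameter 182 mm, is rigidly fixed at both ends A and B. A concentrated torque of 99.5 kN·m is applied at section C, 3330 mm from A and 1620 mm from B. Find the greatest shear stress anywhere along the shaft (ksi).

With uniform GJ and both ends fixed, compatibility θ_AC = θ_CB gives T_A·a = T_B·b, together with T_A + T_B = T₀.
T_A = T₀·b/(a+b) = 99500·1620/4950 = 32560 N·m; T_B = 66940 N·m.
τ in each portion: τ_AC = 2.75×10^7 Pa, τ_CB = 5.65×10^7 Pa; maximum is in CB.
τ_max = T_CB·r/J = 66940·0.0910/1.08×10^-4 = 5.655×10^7 Pa.

8.20 ksi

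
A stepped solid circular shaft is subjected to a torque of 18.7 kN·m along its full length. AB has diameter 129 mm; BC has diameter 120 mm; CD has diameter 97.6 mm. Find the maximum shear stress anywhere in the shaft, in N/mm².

Under the same torque, τ_max = 16T/(πd³) is largest where d is smallest — segment CD (d = 97.6 mm).
τ_max = 16·18700/(π·(0.0976)³) = 1.024×10^8 Pa.

102 N/mm²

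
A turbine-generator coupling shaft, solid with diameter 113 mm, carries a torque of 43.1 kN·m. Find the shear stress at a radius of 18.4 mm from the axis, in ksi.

J = πd⁴/32 = π(0.113)⁴/32 = 1.601×10^-5 m⁴.
Shear stress varies linearly with radius: τ = T·r/J = 43100 × 0.0184 / 1.601×10^-5 = 4.954×10^7 Pa.

7.19 ksi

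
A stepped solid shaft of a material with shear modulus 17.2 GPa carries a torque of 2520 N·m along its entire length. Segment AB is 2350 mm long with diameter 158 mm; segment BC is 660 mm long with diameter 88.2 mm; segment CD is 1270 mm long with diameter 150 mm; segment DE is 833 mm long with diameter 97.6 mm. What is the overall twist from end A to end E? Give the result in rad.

0.0393 rad

J_AB = π(0.158)⁴/32 = 6.12×10^-5 m⁴; J_BC = π(0.0882)⁴/32 = 5.94×10^-6 m⁴; J_CD = π(0.150)⁴/32 = 4.97×10^-5 m⁴; J_DE = π(0.0976)⁴/32 = 8.91×10^-6 m⁴.
θ = (T/G)·Σ L_i/J_i = (2520/17.2×10⁹)·(2.35/6.12×10^-5 + 0.660/5.94×10^-6 + 1.27/4.97×10^-5 + 0.833/8.91×10^-6) = 0.03935 rad.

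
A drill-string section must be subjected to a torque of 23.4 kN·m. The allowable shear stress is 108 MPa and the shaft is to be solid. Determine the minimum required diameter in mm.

For a solid shaft τ_max = 16T/(πd³), so d = (16T/(π τ_allow))^(1/3) = (16·23400/(π·1.08×10^8))^(1/3) = 0.1033 m.

103 mm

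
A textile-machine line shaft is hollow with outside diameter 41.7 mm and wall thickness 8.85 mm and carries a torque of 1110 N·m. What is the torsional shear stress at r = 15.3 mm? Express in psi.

J = π(d_o⁴ − d_i⁴)/32 = π(0.0417⁴ − 0.0240⁴)/32 = 2.643×10^-7 m⁴.
Shear stress varies linearly with radius: τ = T·r/J = 1110 × 0.0153 / 2.643×10^-7 = 6.426×10^7 Pa.

9320 psi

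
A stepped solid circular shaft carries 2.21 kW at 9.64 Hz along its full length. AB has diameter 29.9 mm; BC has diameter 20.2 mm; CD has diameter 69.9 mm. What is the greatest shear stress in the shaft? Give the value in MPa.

ω = 2π·9.64 = 60.57 rad/s, so T = P/ω = 2.21×10³ / 60.57 = 36.49 N·m.
Under the same torque, τ_max = 16T/(πd³) is largest where d is smallest — segment BC (d = 20.2 mm).
τ_max = 16·36.49/(π·(0.0202)³) = 2.255×10^7 Pa.

22.5 MPa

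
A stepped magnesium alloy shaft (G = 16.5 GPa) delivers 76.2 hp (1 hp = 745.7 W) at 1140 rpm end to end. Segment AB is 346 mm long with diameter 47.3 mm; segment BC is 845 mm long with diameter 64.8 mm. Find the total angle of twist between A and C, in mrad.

ω = 2π·1140/60 = 119.4 rad/s, so T = P/ω = 76.2×745.7 / 119.4 = 476.0 N·m.
J_AB = π(0.0473)⁴/32 = 4.91×10^-7 m⁴; J_BC = π(0.0648)⁴/32 = 1.73×10^-6 m⁴.
θ = (T/G)·Σ L_i/J_i = (476.0/16.5×10⁹)·(0.346/4.91×10^-7 + 0.845/1.73×10^-6) = 0.03439 rad.

34.4 mrad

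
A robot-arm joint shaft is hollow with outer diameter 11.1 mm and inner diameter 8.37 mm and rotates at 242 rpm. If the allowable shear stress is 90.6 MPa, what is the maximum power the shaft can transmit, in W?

417 W

J = π(d_o⁴ − d_i⁴)/32 = π(0.0111⁴ − 0.00837⁴)/32 = 1.009×10^-9 m⁴.
T_max = τ_allow·J/r = 9.06×10^7 × 1.009×10^-9 / 0.00555 = 16.46 N·m.
ω = 2π·242/60 = 25.34 rad/s, so P_max = T_max·ω = 417.2 W.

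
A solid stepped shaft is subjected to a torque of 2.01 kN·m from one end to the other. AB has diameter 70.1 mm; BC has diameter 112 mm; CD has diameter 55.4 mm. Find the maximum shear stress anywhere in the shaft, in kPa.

60200 kPa

Under the same torque, τ_max = 16T/(πd³) is largest where d is smallest — segment CD (d = 55.4 mm).
τ_max = 16·2010/(π·(0.0554)³) = 6.021×10^7 Pa.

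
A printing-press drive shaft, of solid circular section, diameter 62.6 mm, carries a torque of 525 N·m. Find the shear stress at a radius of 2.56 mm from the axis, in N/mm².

J = πd⁴/32 = π(0.0626)⁴/32 = 1.508×10^-6 m⁴.
Shear stress varies linearly with radius: τ = T·r/J = 525.0 × 0.00256 / 1.508×10^-6 = 8.915×10^5 Pa.

0.891 N/mm²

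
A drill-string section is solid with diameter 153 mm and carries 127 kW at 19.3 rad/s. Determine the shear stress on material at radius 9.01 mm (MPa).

1.10 MPa

ω = 19.3 rad/s, so T = P/ω = 127×10³ / 19.30 = 6580 N·m.
J = πd⁴/32 = π(0.153)⁴/32 = 5.380×10^-5 m⁴.
Shear stress varies linearly with radius: τ = T·r/J = 6580 × 0.00901 / 5.380×10^-5 = 1.102×10^6 Pa.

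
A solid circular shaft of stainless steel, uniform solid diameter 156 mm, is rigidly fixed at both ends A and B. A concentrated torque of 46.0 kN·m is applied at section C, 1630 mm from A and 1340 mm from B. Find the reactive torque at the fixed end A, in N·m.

20800 N·m

With uniform GJ and both ends fixed, compatibility θ_AC = θ_CB gives T_A·a = T_B·b, together with T_A + T_B = T₀.
T_A = T₀·b/(a+b) = 46000·1340/2970 = 20750 N·m; T_B = 25250 N·m.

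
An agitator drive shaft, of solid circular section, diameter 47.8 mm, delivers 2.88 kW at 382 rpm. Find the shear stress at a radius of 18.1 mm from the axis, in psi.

ω = 2π·382/60 = 40.00 rad/s, so T = P/ω = 2.88×10³ / 40.00 = 71.99 N·m.
J = πd⁴/32 = π(0.0478)⁴/32 = 5.125×10^-7 m⁴.
Shear stress varies linearly with radius: τ = T·r/J = 71.99 × 0.0181 / 5.125×10^-7 = 2.543×10^6 Pa.

369 psi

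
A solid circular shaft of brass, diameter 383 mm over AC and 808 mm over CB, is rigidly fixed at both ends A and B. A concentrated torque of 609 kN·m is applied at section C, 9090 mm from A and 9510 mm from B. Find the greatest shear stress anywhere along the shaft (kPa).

Compatibility: T_A·a/J_AC = T_B·b/J_CB with T_A + T_B = T₀.
J_AC = 2.11×10^-3 m⁴, J_CB = 0.0418 m⁴, so T_A = T₀·(J_AC/a)/((J_AC/a)+(J_CB/b)) = 30550 N·m, T_B = 578400 N·m.
τ in each portion: τ_AC = 2.77×10^6 Pa, τ_CB = 5.58×10^6 Pa; maximum is in CB.
τ_max = T_CB·r/J = 578400·0.404/0.0418 = 5.585×10^6 Pa.

5580 kPa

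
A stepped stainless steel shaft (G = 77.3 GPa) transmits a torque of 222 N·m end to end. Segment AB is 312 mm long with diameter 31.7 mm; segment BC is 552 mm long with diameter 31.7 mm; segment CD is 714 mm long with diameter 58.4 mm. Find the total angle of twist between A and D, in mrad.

26.8 mrad

J_AB = π(0.0317)⁴/32 = 9.91×10^-8 m⁴; J_BC = π(0.0317)⁴/32 = 9.91×10^-8 m⁴; J_CD = π(0.0584)⁴/32 = 1.14×10^-6 m⁴.
θ = (T/G)·Σ L_i/J_i = (222.0/77.3×10⁹)·(0.312/9.91×10^-8 + 0.552/9.91×10^-8 + 0.714/1.14×10^-6) = 0.02683 rad.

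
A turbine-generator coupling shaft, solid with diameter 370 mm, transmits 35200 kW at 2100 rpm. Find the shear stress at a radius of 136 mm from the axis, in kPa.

11800 kPa

ω = 2π·2100/60 = 219.9 rad/s, so T = P/ω = 35200×10³ / 219.9 = 160100 N·m.
J = πd⁴/32 = π(0.370)⁴/32 = 1.840×10^-3 m⁴.
Shear stress varies linearly with radius: τ = T·r/J = 160100 × 0.136 / 1.840×10^-3 = 1.183×10^7 Pa.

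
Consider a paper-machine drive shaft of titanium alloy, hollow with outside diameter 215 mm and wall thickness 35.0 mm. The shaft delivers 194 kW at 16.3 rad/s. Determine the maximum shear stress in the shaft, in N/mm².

7.69 N/mm²

ω = 16.3 rad/s, so T = P/ω = 194×10³ / 16.30 = 11900 N·m.
J = π(d_o⁴ − d_i⁴)/32 = π(0.215⁴ − 0.145⁴)/32 = 1.664×10^-4 m⁴.
τ_max = T·r/J = 11900 × 0.107 / 1.664×10^-4 = 7.690×10^6 Pa.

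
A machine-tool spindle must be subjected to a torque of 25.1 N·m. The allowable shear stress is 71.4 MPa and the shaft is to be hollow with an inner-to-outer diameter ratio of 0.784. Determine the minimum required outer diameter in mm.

For a hollow shaft with d_i/d_o = 0.784: τ_max = 16T/(π d_o³ (1−k⁴)), so d_o = [16T/(π τ_allow (1−k⁴))]^(1/3) = [16·25.10/(π·7.14×10^7·0.6222)]^(1/3) = 0.01422 m.

14.2 mm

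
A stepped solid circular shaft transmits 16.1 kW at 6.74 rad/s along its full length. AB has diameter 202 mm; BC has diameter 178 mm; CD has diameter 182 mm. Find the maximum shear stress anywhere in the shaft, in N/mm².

ω = 6.74 rad/s, so T = P/ω = 16.1×10³ / 6.740 = 2389 N·m.
Under the same torque, τ_max = 16T/(πd³) is largest where d is smallest — segment BC (d = 178 mm).
τ_max = 16·2389/(π·(0.178)³) = 2.157×10^6 Pa.

2.16 N/mm²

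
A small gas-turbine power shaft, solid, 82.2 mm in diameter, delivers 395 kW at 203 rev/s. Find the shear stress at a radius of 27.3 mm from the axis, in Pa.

1.89e6 Pa

ω = 2π·203 = 1275 rad/s, so T = P/ω = 395×10³ / 1275 = 309.7 N·m.
J = πd⁴/32 = π(0.0822)⁴/32 = 4.482×10^-6 m⁴.
Shear stress varies linearly with radius: τ = T·r/J = 309.7 × 0.0273 / 4.482×10^-6 = 1.886×10^6 Pa.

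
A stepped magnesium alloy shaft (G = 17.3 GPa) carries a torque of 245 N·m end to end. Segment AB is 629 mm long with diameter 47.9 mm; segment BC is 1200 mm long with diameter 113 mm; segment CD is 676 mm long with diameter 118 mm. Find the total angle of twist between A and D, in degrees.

1.08°

J_AB = π(0.0479)⁴/32 = 5.17×10^-7 m⁴; J_BC = π(0.113)⁴/32 = 1.60×10^-5 m⁴; J_CD = π(0.118)⁴/32 = 1.90×10^-5 m⁴.
θ = (T/G)·Σ L_i/J_i = (245.0/17.3×10⁹)·(0.629/5.17×10^-7 + 1.20/1.60×10^-5 + 0.676/1.90×10^-5) = 0.01880 rad.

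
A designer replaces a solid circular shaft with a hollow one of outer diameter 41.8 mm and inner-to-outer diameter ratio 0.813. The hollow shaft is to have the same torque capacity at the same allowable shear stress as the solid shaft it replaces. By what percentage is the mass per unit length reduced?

Equal τ_max and T ⇒ the solid shaft needs d_s³ = d_o³(1−k⁴), so d_s = 41.8·(1−0.813⁴)^(1/3) = 34.52 mm.
Area ratio A_h/A_s = d_o²(1−k²)/d_s² = (1−k²)/(1−k⁴)^(2/3) = 0.4972.
Mass saving = 1 − 0.4972 = 50.3 %.

50.3 %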